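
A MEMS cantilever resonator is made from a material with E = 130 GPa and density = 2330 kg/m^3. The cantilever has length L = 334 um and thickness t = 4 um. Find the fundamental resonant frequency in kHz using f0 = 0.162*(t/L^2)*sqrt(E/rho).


Step 1: Convert units to SI.
t_SI = 4e-6 m, L_SI = 334e-6 m
Step 2: Calculate sqrt(E/rho).
sqrt(130e9 / 2330) = 7469.54 m/s
Step 3: Compute f0.
f0 = 0.162 * 4e-6 / (334e-6)^2 * 7469.54 = 43388.6 Hz = 43.39 kHz


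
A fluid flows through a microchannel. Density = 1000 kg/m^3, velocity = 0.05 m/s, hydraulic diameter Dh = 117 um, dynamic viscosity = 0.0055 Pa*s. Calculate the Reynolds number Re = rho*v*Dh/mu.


Step 1: Convert Dh to meters: Dh = 117e-6 m
Step 2: Re = rho * v * Dh / mu
Re = 1000 * 0.05 * 117e-6 / 0.0055
Re = 1.064


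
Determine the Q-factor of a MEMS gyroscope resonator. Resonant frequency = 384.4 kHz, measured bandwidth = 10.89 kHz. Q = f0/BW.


Step 1: Q = f0 / bandwidth
Step 2: Q = 384.4 / 10.89
Q = 35.3


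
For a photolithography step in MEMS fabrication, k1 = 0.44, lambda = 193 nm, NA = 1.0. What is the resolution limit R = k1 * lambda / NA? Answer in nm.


Step 1: Identify values: k1 = 0.44, lambda = 193 nm, NA = 1.0
Step 2: R = k1 * lambda / NA
R = 0.44 * 193 / 1.0
R = 84.9 nm


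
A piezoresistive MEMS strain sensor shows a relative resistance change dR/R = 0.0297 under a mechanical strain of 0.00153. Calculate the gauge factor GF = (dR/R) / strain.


Step 1: Identify values.
dR/R = 0.0297, strain = 0.00153
Step 2: GF = (dR/R) / strain = 0.0297 / 0.00153
GF = 19.4


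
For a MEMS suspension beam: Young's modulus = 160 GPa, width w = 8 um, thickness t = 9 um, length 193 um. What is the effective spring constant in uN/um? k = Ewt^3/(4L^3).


Step 1: Convert E to consistent units (1 GPa = 1000 uN/um^2).
E = 160 GPa = 160000 uN/um^2
Step 2: Compute t^3 = 9^3 = 729
Step 3: Compute L^3 = 193^3 = 7189057
Step 4: k = 160000 * 8 * 729 / (4 * 7189057)
k = 32.4493 uN/um


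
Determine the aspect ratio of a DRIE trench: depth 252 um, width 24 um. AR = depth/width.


Step 1: AR = depth / width
Step 2: AR = 252 / 24
AR = 10.5


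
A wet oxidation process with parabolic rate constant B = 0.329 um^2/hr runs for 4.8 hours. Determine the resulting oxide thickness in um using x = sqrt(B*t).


Step 1: Compute B*t = 0.329 * 4.8 = 1.5792
Step 2: x = sqrt(1.5792)
x = 1.257 um


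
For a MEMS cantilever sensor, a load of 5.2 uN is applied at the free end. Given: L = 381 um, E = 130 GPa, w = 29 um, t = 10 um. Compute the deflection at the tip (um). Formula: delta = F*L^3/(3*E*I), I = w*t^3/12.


Step 1: Calculate the second moment of area.
I = w * t^3 / 12 = 29 * 10^3 / 12 = 2416.6667 um^4
Step 2: Convert E to consistent units (1 GPa = 1000 uN/um^2).
E = 130 GPa = 130000 uN/um^2
Step 3: Calculate tip deflection.
delta = F * L^3 / (3 * E * I)
delta = 5.2 * 381^3 / (3 * 130000 * 2416.6667)
delta = 0.3051 um


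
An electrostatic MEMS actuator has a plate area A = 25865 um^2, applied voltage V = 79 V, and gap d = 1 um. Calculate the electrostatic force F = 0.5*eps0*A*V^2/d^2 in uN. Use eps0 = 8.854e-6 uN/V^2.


Step 1: Identify parameters.
eps0 = 8.854e-6 uN/V^2, A = 25865 um^2, V = 79 V, d = 1 um
Step 2: Compute V^2 = 79^2 = 6241
Step 3: Compute d^2 = 1^2 = 1
Step 4: F = 0.5 * 8.854e-6 * 25865 * 6241 / 1
F = 714.622 uN


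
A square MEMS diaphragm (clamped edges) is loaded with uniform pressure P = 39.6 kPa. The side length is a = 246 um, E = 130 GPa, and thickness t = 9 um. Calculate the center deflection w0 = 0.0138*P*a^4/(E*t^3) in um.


Step 1: Convert pressure to compatible units (E is in GPa, so P in GPa).
P = 39.6 kPa = 39.6e-6 GPa
Step 2: Compute numerator: 0.0138 * P * a^4.
a^4 = 246^4 = 3662186256
numerator = 0.0138 * 39.6e-6 * 3662186256 = 2.0013e+03
Step 3: Compute denominator: E * t^3 = 130 * 9^3 = 94770
Step 4: w0 = numerator / denominator = 2.0013e+03 / 94770 = 0.0211 um


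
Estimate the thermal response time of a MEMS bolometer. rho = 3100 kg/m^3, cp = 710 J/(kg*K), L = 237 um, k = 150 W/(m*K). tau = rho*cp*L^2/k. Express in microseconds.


Step 1: Convert L to m: L = 237e-6 m
Step 2: L^2 = (237e-6)^2 = 5.6169e-08 m^2
Step 3: tau = 3100 * 710 * 5.6169e-08 / 150 = 8.2418646e-04 s
Step 4: Convert to microseconds (multiply by 1e6).
tau = 824.186 us


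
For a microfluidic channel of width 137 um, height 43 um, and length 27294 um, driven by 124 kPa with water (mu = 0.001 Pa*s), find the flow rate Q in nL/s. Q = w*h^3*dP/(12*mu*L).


Step 1: Convert all dimensions to SI (meters).
w = 137e-6 m, h = 43e-6 m, L = 27294e-6 m, dP = 124e3 Pa
Step 2: Q = w * h^3 * dP / (12 * mu * L)
Q = 137e-6 * (43e-6)^3 * 124e3 / (12 * 0.001 * 27294e-6) = 4.12381511e-09 m^3/s
Step 3: Convert Q from m^3/s to nL/s (1 m^3 = 1e12 nL, so multiply by 1e12).
Q = 4123.815 nL/s


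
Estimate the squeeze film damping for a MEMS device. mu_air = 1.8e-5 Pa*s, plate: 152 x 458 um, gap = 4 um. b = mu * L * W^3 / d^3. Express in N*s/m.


Step 1: Convert to SI.
L = 152e-6 m, W = 458e-6 m, d = 4e-6 m
Step 2: W^3 = (458e-6)^3 = 9.61e-11 m^3
Step 3: d^3 = (4e-6)^3 = 6.40e-17 m^3
Step 4: b = 1.8e-5 * 152e-6 * 9.61e-11 / 6.40e-17
b = 4.11e-03 N*s/m


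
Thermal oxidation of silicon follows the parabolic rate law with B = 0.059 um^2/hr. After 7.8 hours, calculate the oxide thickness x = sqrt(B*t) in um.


Step 1: Compute B*t = 0.059 * 7.8 = 0.4602
Step 2: x = sqrt(0.4602)
x = 0.678 um


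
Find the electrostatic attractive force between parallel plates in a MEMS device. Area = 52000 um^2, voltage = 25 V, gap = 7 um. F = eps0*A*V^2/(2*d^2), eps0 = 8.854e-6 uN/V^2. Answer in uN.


Step 1: Identify parameters.
eps0 = 8.854e-6 uN/V^2, A = 52000 um^2, V = 25 V, d = 7 um
Step 2: Compute V^2 = 25^2 = 625
Step 3: Compute d^2 = 7^2 = 49
Step 4: F = 0.5 * 8.854e-6 * 52000 * 625 / 49
F = 2.936 uN


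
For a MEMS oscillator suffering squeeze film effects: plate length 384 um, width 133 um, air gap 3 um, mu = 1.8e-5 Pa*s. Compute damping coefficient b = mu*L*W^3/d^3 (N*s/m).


Step 1: Convert to SI.
L = 384e-6 m, W = 133e-6 m, d = 3e-6 m
Step 2: W^3 = (133e-6)^3 = 2.35e-12 m^3
Step 3: d^3 = (3e-6)^3 = 2.70e-17 m^3
Step 4: b = 1.8e-5 * 384e-6 * 2.35e-12 / 2.70e-17
b = 6.02e-04 N*s/m


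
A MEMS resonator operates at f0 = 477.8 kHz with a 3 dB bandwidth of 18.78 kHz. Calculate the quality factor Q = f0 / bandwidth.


Step 1: Q = f0 / bandwidth
Step 2: Q = 477.8 / 18.78
Q = 25.4


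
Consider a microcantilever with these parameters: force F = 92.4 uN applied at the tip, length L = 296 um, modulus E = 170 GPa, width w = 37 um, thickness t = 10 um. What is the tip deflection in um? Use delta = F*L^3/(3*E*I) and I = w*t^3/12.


Step 1: Calculate the second moment of area.
I = w * t^3 / 12 = 37 * 10^3 / 12 = 3083.3333 um^4
Step 2: Convert E to consistent units (1 GPa = 1000 uN/um^2).
E = 170 GPa = 170000 uN/um^2
Step 3: Calculate tip deflection.
delta = F * L^3 / (3 * E * I)
delta = 92.4 * 296^3 / (3 * 170000 * 3083.3333)
delta = 1.5239 um


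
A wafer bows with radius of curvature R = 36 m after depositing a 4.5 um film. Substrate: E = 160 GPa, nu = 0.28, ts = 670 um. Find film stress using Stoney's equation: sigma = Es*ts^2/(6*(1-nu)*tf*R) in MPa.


Step 1: Compute numerator: Es * ts^2 = 160 * 670^2 = 71824000 (GPa*um^2)
Step 2: Compute denominator (R in um): 6*(1-nu)*tf*R = 6*0.72*4.5*36e6 = 699840000.0 (um^2)
Step 3: sigma (GPa) = 71824000 / 699840000.0 = 1.02629e-01 GPa
Step 4: Convert to MPa (x1000): sigma = 102.6 MPa


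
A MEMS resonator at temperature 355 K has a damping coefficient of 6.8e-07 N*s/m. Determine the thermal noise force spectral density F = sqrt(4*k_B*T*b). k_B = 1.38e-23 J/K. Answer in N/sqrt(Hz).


Step 1: Compute 4 * k_B * T * b
= 4 * 1.38e-23 * 355 * 6.8e-07
= 1.3325e-26 N^2/Hz
Step 2: F_noise = sqrt(1.3325e-26)
F_noise = 1.15e-13 N/sqrt(Hz)


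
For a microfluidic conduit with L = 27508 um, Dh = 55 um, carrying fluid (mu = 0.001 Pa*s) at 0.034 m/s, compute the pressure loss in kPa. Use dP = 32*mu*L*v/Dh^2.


Step 1: Convert to SI: L = 27508e-6 m, Dh = 55e-6 m
Step 2: dP = 32 * 0.001 * 27508e-6 * 0.034 / (55e-6)^2
Step 3: dP = 9893.79 Pa
Step 4: Convert to kPa: dP = 9.89 kPa


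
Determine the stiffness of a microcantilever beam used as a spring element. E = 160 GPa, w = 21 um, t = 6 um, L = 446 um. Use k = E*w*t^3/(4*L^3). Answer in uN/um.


Step 1: Convert E to consistent units (1 GPa = 1000 uN/um^2).
E = 160 GPa = 160000 uN/um^2
Step 2: Compute t^3 = 6^3 = 216
Step 3: Compute L^3 = 446^3 = 88716536
Step 4: k = 160000 * 21 * 216 / (4 * 88716536)
k = 2.0452 uN/um


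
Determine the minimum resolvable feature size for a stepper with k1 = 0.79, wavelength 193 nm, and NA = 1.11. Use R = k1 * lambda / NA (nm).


Step 1: Identify values: k1 = 0.79, lambda = 193 nm, NA = 1.11
Step 2: R = k1 * lambda / NA
R = 0.79 * 193 / 1.11
R = 137.4 nm


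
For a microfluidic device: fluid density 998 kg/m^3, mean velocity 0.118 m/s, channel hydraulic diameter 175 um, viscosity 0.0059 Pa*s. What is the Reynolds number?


Step 1: Convert Dh to meters: Dh = 175e-6 m
Step 2: Re = rho * v * Dh / mu
Re = 998 * 0.118 * 175e-6 / 0.0059
Re = 3.493


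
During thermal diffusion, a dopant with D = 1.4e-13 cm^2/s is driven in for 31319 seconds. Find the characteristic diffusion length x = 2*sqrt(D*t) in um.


Step 1: Compute D*t = 1.4e-13 * 31319 = 4.38466e-09 cm^2
Step 2: sqrt(D*t) = 6.62168e-05 cm
Step 3: x = 2 * 6.62168e-05 cm = 1.324336e-04 cm
Step 4: Convert to um (1 cm = 1e4 um): x = 1.324 um


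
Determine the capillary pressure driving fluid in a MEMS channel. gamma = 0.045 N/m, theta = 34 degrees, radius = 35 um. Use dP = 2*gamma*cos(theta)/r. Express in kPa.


Step 1: cos(34 deg) = 0.829
Step 2: Convert r to m: r = 35e-6 m
Step 3: dP = 2 * 0.045 * 0.829 / 35e-6 = 2131.7 Pa
Step 4: Convert Pa to kPa (divide by 1000).
dP = 2.13 kPa


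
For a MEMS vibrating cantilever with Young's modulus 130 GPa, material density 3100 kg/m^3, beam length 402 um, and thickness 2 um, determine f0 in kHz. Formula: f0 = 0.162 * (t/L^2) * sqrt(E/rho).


Step 1: Convert units to SI.
t_SI = 2e-6 m, L_SI = 402e-6 m
Step 2: Calculate sqrt(E/rho).
sqrt(130e9 / 3100) = 6475.76 m/s
Step 3: Compute f0.
f0 = 0.162 * 2e-6 / (402e-6)^2 * 6475.76 = 12983.3 Hz = 12.98 kHz


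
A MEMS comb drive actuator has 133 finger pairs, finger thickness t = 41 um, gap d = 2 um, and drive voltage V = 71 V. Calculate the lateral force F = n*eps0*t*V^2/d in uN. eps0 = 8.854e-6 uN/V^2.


Step 1: Parameters: n=133, eps0=8.854e-6 uN/V^2, t=41 um, V=71 V, d=2 um
Step 2: V^2 = 5041
Step 3: F = 133 * 8.854e-6 * 41 * 5041 / 2
F = 121.692 uN


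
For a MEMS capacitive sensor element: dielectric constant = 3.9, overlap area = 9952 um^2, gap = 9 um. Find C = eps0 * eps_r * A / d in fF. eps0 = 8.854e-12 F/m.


Step 1: Convert area to m^2: A = 9952e-12 m^2
Step 2: Convert gap to m: d = 9e-6 m
Step 3: C = eps0 * eps_r * A / d
C = 8.854e-12 * 3.9 * 9952e-12 / 9e-6
Step 4: Convert to fF (multiply by 1e15).
C = 38.18 fF


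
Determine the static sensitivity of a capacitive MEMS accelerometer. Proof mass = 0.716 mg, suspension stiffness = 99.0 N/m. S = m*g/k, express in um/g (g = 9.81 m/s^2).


Step 1: Convert mass: m = 0.716 mg = 7.16e-07 kg
Step 2: S = m * g / k = 7.16e-07 * 9.81 / 99.0
Step 3: S = 7.09e-08 m/g
Step 4: Convert to um/g: S = 0.071 um/g


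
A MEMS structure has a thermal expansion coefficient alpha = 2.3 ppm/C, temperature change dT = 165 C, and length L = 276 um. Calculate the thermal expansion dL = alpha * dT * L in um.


Step 1: Convert CTE: alpha = 2.3 ppm/C = 2.3e-6 /C
Step 2: dL = 2.3e-6 * 165 * 276
dL = 0.1047 um


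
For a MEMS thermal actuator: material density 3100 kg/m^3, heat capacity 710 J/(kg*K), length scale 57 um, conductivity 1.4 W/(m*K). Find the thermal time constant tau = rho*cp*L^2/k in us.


Step 1: Convert L to m: L = 57e-6 m
Step 2: L^2 = (57e-6)^2 = 3.249e-09 m^2
Step 3: tau = 3100 * 710 * 3.249e-09 / 1.4 = 5.10789214e-03 s
Step 4: Convert to microseconds (multiply by 1e6).
tau = 5107.892 us


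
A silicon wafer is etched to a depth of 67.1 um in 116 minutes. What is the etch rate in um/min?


Step 1: Etch rate = depth / time
Step 2: rate = 67.1 / 116
rate = 0.578 um/min


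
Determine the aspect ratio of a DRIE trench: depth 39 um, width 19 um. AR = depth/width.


Step 1: AR = depth / width
Step 2: AR = 39 / 19
AR = 2.1


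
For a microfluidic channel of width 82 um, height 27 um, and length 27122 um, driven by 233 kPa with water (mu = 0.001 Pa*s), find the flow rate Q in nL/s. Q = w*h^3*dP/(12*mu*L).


Step 1: Convert all dimensions to SI (meters).
w = 82e-6 m, h = 27e-6 m, L = 27122e-6 m, dP = 233e3 Pa
Step 2: Q = w * h^3 * dP / (12 * mu * L)
Q = 82e-6 * (27e-6)^3 * 233e3 / (12 * 0.001 * 27122e-6) = 1.15546849e-09 m^3/s
Step 3: Convert Q from m^3/s to nL/s (1 m^3 = 1e12 nL, so multiply by 1e12).
Q = 1155.468 nL/s


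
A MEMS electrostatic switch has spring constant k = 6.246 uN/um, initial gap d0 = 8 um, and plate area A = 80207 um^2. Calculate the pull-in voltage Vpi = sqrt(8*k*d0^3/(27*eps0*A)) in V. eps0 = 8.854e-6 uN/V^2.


Step 1: Compute numerator: 8 * k * d0^3 = 8 * 6.246 * 8^3 = 25583.616
Step 2: Compute denominator: 27 * eps0 * A = 27 * 8.854e-6 * 80207 = 19.174125
Step 3: Vpi = sqrt(25583.616 / 19.174125)
Vpi = 36.53 V


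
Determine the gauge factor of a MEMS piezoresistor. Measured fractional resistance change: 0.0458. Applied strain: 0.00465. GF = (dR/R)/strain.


Step 1: Identify values.
dR/R = 0.0458, strain = 0.00465
Step 2: GF = (dR/R) / strain = 0.0458 / 0.00465
GF = 9.8


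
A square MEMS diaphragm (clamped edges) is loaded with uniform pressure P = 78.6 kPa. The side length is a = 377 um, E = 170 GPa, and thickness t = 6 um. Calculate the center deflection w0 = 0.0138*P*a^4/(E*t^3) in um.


Step 1: Convert pressure to compatible units (E is in GPa, so P in GPa).
P = 78.6 kPa = 78.6e-6 GPa
Step 2: Compute numerator: 0.0138 * P * a^4.
a^4 = 377^4 = 20200652641
numerator = 0.0138 * 78.6e-6 * 20200652641 = 2.19112e+04
Step 3: Compute denominator: E * t^3 = 170 * 6^3 = 36720
Step 4: w0 = numerator / denominator = 2.19112e+04 / 36720 = 0.5967 um


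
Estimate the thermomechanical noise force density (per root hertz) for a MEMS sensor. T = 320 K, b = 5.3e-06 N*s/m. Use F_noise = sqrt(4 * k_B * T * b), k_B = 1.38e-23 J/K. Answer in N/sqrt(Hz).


Step 1: Compute 4 * k_B * T * b
= 4 * 1.38e-23 * 320 * 5.3e-06
= 9.3619e-26 N^2/Hz
Step 2: F_noise = sqrt(9.3619e-26)
F_noise = 3.06e-13 N/sqrt(Hz)


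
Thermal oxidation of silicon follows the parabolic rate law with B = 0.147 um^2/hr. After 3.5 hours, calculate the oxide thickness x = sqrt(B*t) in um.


Step 1: Compute B*t = 0.147 * 3.5 = 0.5145
Step 2: x = sqrt(0.5145)
x = 0.717 um


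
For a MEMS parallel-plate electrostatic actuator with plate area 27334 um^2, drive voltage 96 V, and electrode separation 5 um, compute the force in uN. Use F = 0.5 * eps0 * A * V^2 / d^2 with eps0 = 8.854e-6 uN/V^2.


Step 1: Identify parameters.
eps0 = 8.854e-6 uN/V^2, A = 27334 um^2, V = 96 V, d = 5 um
Step 2: Compute V^2 = 96^2 = 9216
Step 3: Compute d^2 = 5^2 = 25
Step 4: F = 0.5 * 8.854e-6 * 27334 * 9216 / 25
F = 44.608 uN


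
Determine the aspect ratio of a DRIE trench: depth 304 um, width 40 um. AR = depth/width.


Step 1: AR = depth / width
Step 2: AR = 304 / 40
AR = 7.6


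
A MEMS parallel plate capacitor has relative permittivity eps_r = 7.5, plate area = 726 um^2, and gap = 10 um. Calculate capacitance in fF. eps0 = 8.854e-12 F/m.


Step 1: Convert area to m^2: A = 726e-12 m^2
Step 2: Convert gap to m: d = 10e-6 m
Step 3: C = eps0 * eps_r * A / d
C = 8.854e-12 * 7.5 * 726e-12 / 10e-6
Step 4: Convert to fF (multiply by 1e15).
C = 4.82 fF


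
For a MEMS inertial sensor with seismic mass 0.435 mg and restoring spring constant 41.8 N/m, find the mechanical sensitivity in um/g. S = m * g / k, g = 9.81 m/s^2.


Step 1: Convert mass: m = 0.435 mg = 4.35e-07 kg
Step 2: S = m * g / k = 4.35e-07 * 9.81 / 41.8
Step 3: S = 1.02e-07 m/g
Step 4: Convert to um/g: S = 0.102 um/g


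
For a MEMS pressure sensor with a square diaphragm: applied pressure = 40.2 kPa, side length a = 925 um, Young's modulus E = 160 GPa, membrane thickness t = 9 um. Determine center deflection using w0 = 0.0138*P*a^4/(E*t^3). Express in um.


Step 1: Convert pressure to compatible units (E is in GPa, so P in GPa).
P = 40.2 kPa = 40.2e-6 GPa
Step 2: Compute numerator: 0.0138 * P * a^4.
a^4 = 925^4 = 732094140625
numerator = 0.0138 * 40.2e-6 * 732094140625 = 4.06137e+05
Step 3: Compute denominator: E * t^3 = 160 * 9^3 = 116640
Step 4: w0 = numerator / denominator = 4.06137e+05 / 116640 = 3.482 um


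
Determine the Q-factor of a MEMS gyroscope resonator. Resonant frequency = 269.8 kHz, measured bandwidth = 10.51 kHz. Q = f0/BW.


Step 1: Q = f0 / bandwidth
Step 2: Q = 269.8 / 10.51
Q = 25.7


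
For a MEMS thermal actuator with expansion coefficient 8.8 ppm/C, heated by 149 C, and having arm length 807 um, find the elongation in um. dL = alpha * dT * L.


Step 1: Convert CTE: alpha = 8.8 ppm/C = 8.8e-6 /C
Step 2: dL = 8.8e-6 * 149 * 807
dL = 1.0581 um


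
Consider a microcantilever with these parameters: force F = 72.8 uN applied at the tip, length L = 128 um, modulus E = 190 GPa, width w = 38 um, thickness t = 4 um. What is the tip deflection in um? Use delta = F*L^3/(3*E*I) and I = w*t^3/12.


Step 1: Calculate the second moment of area.
I = w * t^3 / 12 = 38 * 4^3 / 12 = 202.6667 um^4
Step 2: Convert E to consistent units (1 GPa = 1000 uN/um^2).
E = 190 GPa = 190000 uN/um^2
Step 3: Calculate tip deflection.
delta = F * L^3 / (3 * E * I)
delta = 72.8 * 128^3 / (3 * 190000 * 202.6667)
delta = 1.3216 um


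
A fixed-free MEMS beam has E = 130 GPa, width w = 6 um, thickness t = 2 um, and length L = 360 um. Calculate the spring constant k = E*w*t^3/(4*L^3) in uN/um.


Step 1: Convert E to consistent units (1 GPa = 1000 uN/um^2).
E = 130 GPa = 130000 uN/um^2
Step 2: Compute t^3 = 2^3 = 8
Step 3: Compute L^3 = 360^3 = 46656000
Step 4: k = 130000 * 6 * 8 / (4 * 46656000)
k = 0.0334 uN/um


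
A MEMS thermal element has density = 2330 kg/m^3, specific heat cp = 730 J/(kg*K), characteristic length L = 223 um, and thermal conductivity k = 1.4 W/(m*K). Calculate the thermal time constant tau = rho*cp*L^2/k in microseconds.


Step 1: Convert L to m: L = 223e-6 m
Step 2: L^2 = (223e-6)^2 = 4.9729e-08 m^2
Step 3: tau = 2330 * 730 * 4.9729e-08 / 1.4 = 6.041718293e-02 s
Step 4: Convert to microseconds (multiply by 1e6).
tau = 60417.183 us


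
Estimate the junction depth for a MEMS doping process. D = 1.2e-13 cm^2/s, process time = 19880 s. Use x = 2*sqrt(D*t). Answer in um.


Step 1: Compute D*t = 1.2e-13 * 19880 = 2.3856e-09 cm^2
Step 2: sqrt(D*t) = 4.8843e-05 cm
Step 3: x = 2 * 4.8843e-05 cm = 9.7686e-05 cm
Step 4: Convert to um (1 cm = 1e4 um): x = 0.977 um


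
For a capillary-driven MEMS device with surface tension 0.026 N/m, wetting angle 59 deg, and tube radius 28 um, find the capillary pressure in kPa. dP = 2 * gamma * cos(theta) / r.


Step 1: cos(59 deg) = 0.515
Step 2: Convert r to m: r = 28e-6 m
Step 3: dP = 2 * 0.026 * 0.515 / 28e-6 = 956.4 Pa
Step 4: Convert Pa to kPa (divide by 1000).
dP = 0.96 kPa


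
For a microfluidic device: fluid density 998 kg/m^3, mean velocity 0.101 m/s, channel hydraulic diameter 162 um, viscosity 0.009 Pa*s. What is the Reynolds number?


Step 1: Convert Dh to meters: Dh = 162e-6 m
Step 2: Re = rho * v * Dh / mu
Re = 998 * 0.101 * 162e-6 / 0.009
Re = 1.814


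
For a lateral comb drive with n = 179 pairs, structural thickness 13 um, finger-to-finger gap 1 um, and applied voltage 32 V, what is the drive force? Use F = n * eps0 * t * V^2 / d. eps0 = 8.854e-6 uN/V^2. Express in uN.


Step 1: Parameters: n=179, eps0=8.854e-6 uN/V^2, t=13 um, V=32 V, d=1 um
Step 2: V^2 = 1024
Step 3: F = 179 * 8.854e-6 * 13 * 1024 / 1
F = 21.098 uN


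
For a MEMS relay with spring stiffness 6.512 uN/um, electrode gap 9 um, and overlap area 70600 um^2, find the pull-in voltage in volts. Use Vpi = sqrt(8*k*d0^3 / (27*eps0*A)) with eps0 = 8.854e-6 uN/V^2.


Step 1: Compute numerator: 8 * k * d0^3 = 8 * 6.512 * 9^3 = 37977.984
Step 2: Compute denominator: 27 * eps0 * A = 27 * 8.854e-6 * 70600 = 16.877495
Step 3: Vpi = sqrt(37977.984 / 16.877495)
Vpi = 47.44 V


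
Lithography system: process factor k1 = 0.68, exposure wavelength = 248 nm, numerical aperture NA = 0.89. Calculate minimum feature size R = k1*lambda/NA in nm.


Step 1: Identify values: k1 = 0.68, lambda = 248 nm, NA = 0.89
Step 2: R = k1 * lambda / NA
R = 0.68 * 248 / 0.89
R = 189.5 nm


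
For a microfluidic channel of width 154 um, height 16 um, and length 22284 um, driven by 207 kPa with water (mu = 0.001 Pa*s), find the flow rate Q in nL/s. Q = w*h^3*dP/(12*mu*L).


Step 1: Convert all dimensions to SI (meters).
w = 154e-6 m, h = 16e-6 m, L = 22284e-6 m, dP = 207e3 Pa
Step 2: Q = w * h^3 * dP / (12 * mu * L)
Q = 154e-6 * (16e-6)^3 * 207e3 / (12 * 0.001 * 22284e-6) = 4.8828864e-10 m^3/s
Step 3: Convert Q from m^3/s to nL/s (1 m^3 = 1e12 nL, so multiply by 1e12).
Q = 488.289 nL/s


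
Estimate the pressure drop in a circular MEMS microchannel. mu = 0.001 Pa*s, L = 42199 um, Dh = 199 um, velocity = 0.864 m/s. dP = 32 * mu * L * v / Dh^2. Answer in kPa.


Step 1: Convert to SI: L = 42199e-6 m, Dh = 199e-6 m
Step 2: dP = 32 * 0.001 * 42199e-6 * 0.864 / (199e-6)^2
Step 3: dP = 29461.83 Pa
Step 4: Convert to kPa: dP = 29.46 kPa


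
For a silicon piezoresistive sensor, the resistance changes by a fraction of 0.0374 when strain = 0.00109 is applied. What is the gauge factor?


Step 1: Identify values.
dR/R = 0.0374, strain = 0.00109
Step 2: GF = (dR/R) / strain = 0.0374 / 0.00109
GF = 34.3


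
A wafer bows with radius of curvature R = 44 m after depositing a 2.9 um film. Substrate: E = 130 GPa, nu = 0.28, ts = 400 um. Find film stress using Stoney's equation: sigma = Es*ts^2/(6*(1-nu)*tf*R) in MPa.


Step 1: Compute numerator: Es * ts^2 = 130 * 400^2 = 20800000 (GPa*um^2)
Step 2: Compute denominator (R in um): 6*(1-nu)*tf*R = 6*0.72*2.9*44e6 = 551232000.0 (um^2)
Step 3: sigma (GPa) = 20800000 / 551232000.0 = 3.7734e-02 GPa
Step 4: Convert to MPa (x1000): sigma = 37.7 MPa


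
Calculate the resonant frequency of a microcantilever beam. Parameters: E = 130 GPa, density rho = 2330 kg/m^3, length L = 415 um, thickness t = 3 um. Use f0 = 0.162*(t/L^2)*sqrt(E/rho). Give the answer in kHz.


Step 1: Convert units to SI.
t_SI = 3e-6 m, L_SI = 415e-6 m
Step 2: Calculate sqrt(E/rho).
sqrt(130e9 / 2330) = 7469.54 m/s
Step 3: Compute f0.
f0 = 0.162 * 3e-6 / (415e-6)^2 * 7469.54 = 21078.2 Hz = 21.08 kHz


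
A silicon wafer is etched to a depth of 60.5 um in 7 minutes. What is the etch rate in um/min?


Step 1: Etch rate = depth / time
Step 2: rate = 60.5 / 7
rate = 8.643 um/min


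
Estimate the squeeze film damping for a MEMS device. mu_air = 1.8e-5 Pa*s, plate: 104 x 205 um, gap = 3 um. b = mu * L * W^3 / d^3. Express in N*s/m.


Step 1: Convert to SI.
L = 104e-6 m, W = 205e-6 m, d = 3e-6 m
Step 2: W^3 = (205e-6)^3 = 8.62e-12 m^3
Step 3: d^3 = (3e-6)^3 = 2.70e-17 m^3
Step 4: b = 1.8e-5 * 104e-6 * 8.62e-12 / 2.70e-17
b = 5.97e-04 N*s/m


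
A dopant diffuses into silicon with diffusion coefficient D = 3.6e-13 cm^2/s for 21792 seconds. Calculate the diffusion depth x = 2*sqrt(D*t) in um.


Step 1: Compute D*t = 3.6e-13 * 21792 = 7.84512e-09 cm^2
Step 2: sqrt(D*t) = 8.85727e-05 cm
Step 3: x = 2 * 8.85727e-05 cm = 1.771454e-04 cm
Step 4: Convert to um (1 cm = 1e4 um): x = 1.771 um


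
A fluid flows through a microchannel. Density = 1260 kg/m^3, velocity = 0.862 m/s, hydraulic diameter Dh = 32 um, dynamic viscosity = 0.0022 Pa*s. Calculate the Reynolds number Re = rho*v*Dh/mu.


Step 1: Convert Dh to meters: Dh = 32e-6 m
Step 2: Re = rho * v * Dh / mu
Re = 1260 * 0.862 * 32e-6 / 0.0022
Re = 15.798


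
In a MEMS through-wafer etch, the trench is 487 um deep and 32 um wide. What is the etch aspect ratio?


Step 1: AR = depth / width
Step 2: AR = 487 / 32
AR = 15.2


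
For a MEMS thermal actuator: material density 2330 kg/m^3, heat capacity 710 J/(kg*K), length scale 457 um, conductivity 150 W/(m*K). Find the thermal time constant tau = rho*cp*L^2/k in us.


Step 1: Convert L to m: L = 457e-6 m
Step 2: L^2 = (457e-6)^2 = 2.08849e-07 m^2
Step 3: tau = 2330 * 710 * 2.08849e-07 / 150 = 2.303326e-03 s
Step 4: Convert to microseconds (multiply by 1e6).
tau = 2303.326 us


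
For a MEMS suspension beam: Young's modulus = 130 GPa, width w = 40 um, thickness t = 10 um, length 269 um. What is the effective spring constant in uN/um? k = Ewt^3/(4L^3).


Step 1: Convert E to consistent units (1 GPa = 1000 uN/um^2).
E = 130 GPa = 130000 uN/um^2
Step 2: Compute t^3 = 10^3 = 1000
Step 3: Compute L^3 = 269^3 = 19465109
Step 4: k = 130000 * 40 * 1000 / (4 * 19465109)
k = 66.7862 uN/um


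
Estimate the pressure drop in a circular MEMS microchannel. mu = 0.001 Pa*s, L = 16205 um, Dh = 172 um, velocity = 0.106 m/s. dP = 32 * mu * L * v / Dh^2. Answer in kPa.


Step 1: Convert to SI: L = 16205e-6 m, Dh = 172e-6 m
Step 2: dP = 32 * 0.001 * 16205e-6 * 0.106 / (172e-6)^2
Step 3: dP = 1858.01 Pa
Step 4: Convert to kPa: dP = 1.86 kPa


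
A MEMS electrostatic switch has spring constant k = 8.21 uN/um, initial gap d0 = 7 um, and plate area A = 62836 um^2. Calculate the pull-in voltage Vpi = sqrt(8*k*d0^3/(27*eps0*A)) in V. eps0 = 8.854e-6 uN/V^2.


Step 1: Compute numerator: 8 * k * d0^3 = 8 * 8.21 * 7^3 = 22528.24
Step 2: Compute denominator: 27 * eps0 * A = 27 * 8.854e-6 * 62836 = 15.021448
Step 3: Vpi = sqrt(22528.24 / 15.021448)
Vpi = 38.73 V


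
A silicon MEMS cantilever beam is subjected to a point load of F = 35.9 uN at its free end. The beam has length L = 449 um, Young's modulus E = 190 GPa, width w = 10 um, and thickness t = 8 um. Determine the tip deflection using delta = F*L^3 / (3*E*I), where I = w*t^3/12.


Step 1: Calculate the second moment of area.
I = w * t^3 / 12 = 10 * 8^3 / 12 = 426.6667 um^4
Step 2: Convert E to consistent units (1 GPa = 1000 uN/um^2).
E = 190 GPa = 190000 uN/um^2
Step 3: Calculate tip deflection.
delta = F * L^3 / (3 * E * I)
delta = 35.9 * 449^3 / (3 * 190000 * 426.6667)
delta = 13.362 um


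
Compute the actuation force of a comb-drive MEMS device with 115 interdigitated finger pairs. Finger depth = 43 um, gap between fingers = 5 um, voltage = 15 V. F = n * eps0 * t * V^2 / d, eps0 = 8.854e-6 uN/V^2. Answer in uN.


Step 1: Parameters: n=115, eps0=8.854e-6 uN/V^2, t=43 um, V=15 V, d=5 um
Step 2: V^2 = 225
Step 3: F = 115 * 8.854e-6 * 43 * 225 / 5
F = 1.97 uN


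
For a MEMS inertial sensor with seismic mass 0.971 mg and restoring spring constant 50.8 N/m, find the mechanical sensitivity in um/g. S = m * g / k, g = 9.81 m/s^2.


Step 1: Convert mass: m = 0.971 mg = 9.71e-07 kg
Step 2: S = m * g / k = 9.71e-07 * 9.81 / 50.8
Step 3: S = 1.88e-07 m/g
Step 4: Convert to um/g: S = 0.188 um/g


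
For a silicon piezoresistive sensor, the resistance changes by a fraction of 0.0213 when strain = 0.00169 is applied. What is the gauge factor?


Step 1: Identify values.
dR/R = 0.0213, strain = 0.00169
Step 2: GF = (dR/R) / strain = 0.0213 / 0.00169
GF = 12.6


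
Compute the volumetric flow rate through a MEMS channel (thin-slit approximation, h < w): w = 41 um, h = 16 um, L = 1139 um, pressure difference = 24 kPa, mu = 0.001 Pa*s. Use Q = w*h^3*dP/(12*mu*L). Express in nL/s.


Step 1: Convert all dimensions to SI (meters).
w = 41e-6 m, h = 16e-6 m, L = 1139e-6 m, dP = 24e3 Pa
Step 2: Q = w * h^3 * dP / (12 * mu * L)
Q = 41e-6 * (16e-6)^3 * 24e3 / (12 * 0.001 * 1139e-6) = 2.9488323e-10 m^3/s
Step 3: Convert Q from m^3/s to nL/s (1 m^3 = 1e12 nL, so multiply by 1e12).
Q = 294.883 nL/s


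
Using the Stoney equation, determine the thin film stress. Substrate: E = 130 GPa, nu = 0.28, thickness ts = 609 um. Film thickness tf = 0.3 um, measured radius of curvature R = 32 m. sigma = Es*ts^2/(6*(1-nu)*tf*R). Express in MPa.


Step 1: Compute numerator: Es * ts^2 = 130 * 609^2 = 48214530 (GPa*um^2)
Step 2: Compute denominator (R in um): 6*(1-nu)*tf*R = 6*0.72*0.3*32e6 = 41472000.0 (um^2)
Step 3: sigma (GPa) = 48214530 / 41472000.0 = 1.16258e+00 GPa
Step 4: Convert to MPa (x1000): sigma = 1162.6 MPa


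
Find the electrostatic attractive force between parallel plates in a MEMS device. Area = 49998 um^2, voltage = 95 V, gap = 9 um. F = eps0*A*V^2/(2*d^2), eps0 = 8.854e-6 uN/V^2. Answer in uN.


Step 1: Identify parameters.
eps0 = 8.854e-6 uN/V^2, A = 49998 um^2, V = 95 V, d = 9 um
Step 2: Compute V^2 = 95^2 = 9025
Step 3: Compute d^2 = 9^2 = 81
Step 4: F = 0.5 * 8.854e-6 * 49998 * 9025 / 81
F = 24.662 uN


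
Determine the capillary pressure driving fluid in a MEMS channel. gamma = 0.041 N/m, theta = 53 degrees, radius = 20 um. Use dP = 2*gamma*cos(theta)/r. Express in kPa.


Step 1: cos(53 deg) = 0.6018
Step 2: Convert r to m: r = 20e-6 m
Step 3: dP = 2 * 0.041 * 0.6018 / 20e-6 = 2467.4 Pa
Step 4: Convert Pa to kPa (divide by 1000).
dP = 2.47 kPa


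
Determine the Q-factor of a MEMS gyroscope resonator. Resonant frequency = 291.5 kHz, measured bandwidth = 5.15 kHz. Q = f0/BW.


Step 1: Q = f0 / bandwidth
Step 2: Q = 291.5 / 5.15
Q = 56.6


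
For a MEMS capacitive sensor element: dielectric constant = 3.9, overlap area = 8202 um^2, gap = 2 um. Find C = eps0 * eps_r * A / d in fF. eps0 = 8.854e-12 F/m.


Step 1: Convert area to m^2: A = 8202e-12 m^2
Step 2: Convert gap to m: d = 2e-6 m
Step 3: C = eps0 * eps_r * A / d
C = 8.854e-12 * 3.9 * 8202e-12 / 2e-6
Step 4: Convert to fF (multiply by 1e15).
C = 141.61 fF


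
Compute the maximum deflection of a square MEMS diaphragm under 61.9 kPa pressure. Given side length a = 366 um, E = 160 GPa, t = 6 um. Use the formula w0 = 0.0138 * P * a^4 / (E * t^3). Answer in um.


Step 1: Convert pressure to compatible units (E is in GPa, so P in GPa).
P = 61.9 kPa = 61.9e-6 GPa
Step 2: Compute numerator: 0.0138 * P * a^4.
a^4 = 366^4 = 17944209936
numerator = 0.0138 * 61.9e-6 * 17944209936 = 1.53283e+04
Step 3: Compute denominator: E * t^3 = 160 * 6^3 = 34560
Step 4: w0 = numerator / denominator = 1.53283e+04 / 34560 = 0.4435 um


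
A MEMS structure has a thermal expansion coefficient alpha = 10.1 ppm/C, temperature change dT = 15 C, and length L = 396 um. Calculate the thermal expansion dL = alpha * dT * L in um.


Step 1: Convert CTE: alpha = 10.1 ppm/C = 10.1e-6 /C
Step 2: dL = 10.1e-6 * 15 * 396
dL = 0.06 um


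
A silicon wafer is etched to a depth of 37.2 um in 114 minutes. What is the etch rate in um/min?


Step 1: Etch rate = depth / time
Step 2: rate = 37.2 / 114
rate = 0.326 um/min


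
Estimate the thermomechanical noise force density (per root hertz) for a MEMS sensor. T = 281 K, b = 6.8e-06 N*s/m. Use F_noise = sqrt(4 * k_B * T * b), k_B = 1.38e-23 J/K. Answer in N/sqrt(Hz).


Step 1: Compute 4 * k_B * T * b
= 4 * 1.38e-23 * 281 * 6.8e-06
= 1.0548e-25 N^2/Hz
Step 2: F_noise = sqrt(1.0548e-25)
F_noise = 3.25e-13 N/sqrt(Hz)


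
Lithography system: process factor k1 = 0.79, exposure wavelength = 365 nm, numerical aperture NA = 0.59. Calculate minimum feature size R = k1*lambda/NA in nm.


Step 1: Identify values: k1 = 0.79, lambda = 365 nm, NA = 0.59
Step 2: R = k1 * lambda / NA
R = 0.79 * 365 / 0.59
R = 488.7 nm


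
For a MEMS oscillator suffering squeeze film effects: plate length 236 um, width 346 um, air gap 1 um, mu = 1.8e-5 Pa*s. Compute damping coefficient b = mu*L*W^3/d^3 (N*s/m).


Step 1: Convert to SI.
L = 236e-6 m, W = 346e-6 m, d = 1e-6 m
Step 2: W^3 = (346e-6)^3 = 4.14e-11 m^3
Step 3: d^3 = (1e-6)^3 = 1.00e-18 m^3
Step 4: b = 1.8e-5 * 236e-6 * 4.14e-11 / 1.00e-18
b = 1.76e-01 N*s/m


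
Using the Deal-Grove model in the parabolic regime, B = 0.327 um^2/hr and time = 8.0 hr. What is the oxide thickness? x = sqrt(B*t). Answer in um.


Step 1: Compute B*t = 0.327 * 8.0 = 2.616
Step 2: x = sqrt(2.616)
x = 1.617 um


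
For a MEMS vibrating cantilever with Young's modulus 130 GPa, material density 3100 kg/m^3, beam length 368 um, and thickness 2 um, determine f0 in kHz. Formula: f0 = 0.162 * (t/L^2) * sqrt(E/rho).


Step 1: Convert units to SI.
t_SI = 2e-6 m, L_SI = 368e-6 m
Step 2: Calculate sqrt(E/rho).
sqrt(130e9 / 3100) = 6475.76 m/s
Step 3: Compute f0.
f0 = 0.162 * 2e-6 / (368e-6)^2 * 6475.76 = 15493.2 Hz = 15.49 kHz


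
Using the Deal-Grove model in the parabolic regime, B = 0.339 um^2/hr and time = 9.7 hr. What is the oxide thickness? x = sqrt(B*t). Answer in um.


Step 1: Compute B*t = 0.339 * 9.7 = 3.2883
Step 2: x = sqrt(3.2883)
x = 1.813 um


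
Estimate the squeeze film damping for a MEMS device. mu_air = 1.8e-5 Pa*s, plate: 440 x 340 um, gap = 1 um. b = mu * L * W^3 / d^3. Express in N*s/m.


Step 1: Convert to SI.
L = 440e-6 m, W = 340e-6 m, d = 1e-6 m
Step 2: W^3 = (340e-6)^3 = 3.93e-11 m^3
Step 3: d^3 = (1e-6)^3 = 1.00e-18 m^3
Step 4: b = 1.8e-5 * 440e-6 * 3.93e-11 / 1.00e-18
b = 3.11e-01 N*s/m


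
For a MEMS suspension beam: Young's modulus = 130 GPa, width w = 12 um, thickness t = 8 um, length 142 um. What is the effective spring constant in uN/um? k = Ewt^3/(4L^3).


Step 1: Convert E to consistent units (1 GPa = 1000 uN/um^2).
E = 130 GPa = 130000 uN/um^2
Step 2: Compute t^3 = 8^3 = 512
Step 3: Compute L^3 = 142^3 = 2863288
Step 4: k = 130000 * 12 * 512 / (4 * 2863288)
k = 69.738 uN/um


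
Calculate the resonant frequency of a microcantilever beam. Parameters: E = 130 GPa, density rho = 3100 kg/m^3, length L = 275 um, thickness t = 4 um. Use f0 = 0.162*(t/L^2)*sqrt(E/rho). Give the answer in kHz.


Step 1: Convert units to SI.
t_SI = 4e-6 m, L_SI = 275e-6 m
Step 2: Calculate sqrt(E/rho).
sqrt(130e9 / 3100) = 6475.76 m/s
Step 3: Compute f0.
f0 = 0.162 * 4e-6 / (275e-6)^2 * 6475.76 = 55488.2 Hz = 55.49 kHz


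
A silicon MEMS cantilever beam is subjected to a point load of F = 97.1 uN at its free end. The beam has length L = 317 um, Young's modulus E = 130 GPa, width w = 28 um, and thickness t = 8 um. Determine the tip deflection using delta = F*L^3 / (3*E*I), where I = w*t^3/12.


Step 1: Calculate the second moment of area.
I = w * t^3 / 12 = 28 * 8^3 / 12 = 1194.6667 um^4
Step 2: Convert E to consistent units (1 GPa = 1000 uN/um^2).
E = 130 GPa = 130000 uN/um^2
Step 3: Calculate tip deflection.
delta = F * L^3 / (3 * E * I)
delta = 97.1 * 317^3 / (3 * 130000 * 1194.6667)
delta = 6.6387 um


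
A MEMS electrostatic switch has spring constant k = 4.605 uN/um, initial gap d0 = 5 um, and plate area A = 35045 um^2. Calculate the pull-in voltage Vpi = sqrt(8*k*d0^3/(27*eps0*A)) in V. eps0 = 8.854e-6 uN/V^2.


Step 1: Compute numerator: 8 * k * d0^3 = 8 * 4.605 * 5^3 = 4605.0
Step 2: Compute denominator: 27 * eps0 * A = 27 * 8.854e-6 * 35045 = 8.377788
Step 3: Vpi = sqrt(4605.0 / 8.377788)
Vpi = 23.44 V


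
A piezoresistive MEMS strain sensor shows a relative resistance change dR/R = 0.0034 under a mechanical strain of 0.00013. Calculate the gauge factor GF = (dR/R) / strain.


Step 1: Identify values.
dR/R = 0.0034, strain = 0.00013
Step 2: GF = (dR/R) / strain = 0.0034 / 0.00013
GF = 26.2


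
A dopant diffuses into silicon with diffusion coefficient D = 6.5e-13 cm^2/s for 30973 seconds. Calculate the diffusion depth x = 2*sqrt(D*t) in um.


Step 1: Compute D*t = 6.5e-13 * 30973 = 2.013245e-08 cm^2
Step 2: sqrt(D*t) = 1.41889e-04 cm
Step 3: x = 2 * 1.41889e-04 cm = 2.83778e-04 cm
Step 4: Convert to um (1 cm = 1e4 um): x = 2.838 um


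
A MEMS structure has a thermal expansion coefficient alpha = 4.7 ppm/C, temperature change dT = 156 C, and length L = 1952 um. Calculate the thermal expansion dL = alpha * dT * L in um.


Step 1: Convert CTE: alpha = 4.7 ppm/C = 4.7e-6 /C
Step 2: dL = 4.7e-6 * 156 * 1952
dL = 1.4312 um


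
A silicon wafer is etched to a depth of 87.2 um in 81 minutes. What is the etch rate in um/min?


Step 1: Etch rate = depth / time
Step 2: rate = 87.2 / 81
rate = 1.077 um/min


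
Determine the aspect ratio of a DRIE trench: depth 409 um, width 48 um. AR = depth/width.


Step 1: AR = depth / width
Step 2: AR = 409 / 48
AR = 8.5


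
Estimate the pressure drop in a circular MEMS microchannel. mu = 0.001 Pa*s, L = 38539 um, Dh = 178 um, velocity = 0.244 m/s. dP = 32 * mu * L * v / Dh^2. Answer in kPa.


Step 1: Convert to SI: L = 38539e-6 m, Dh = 178e-6 m
Step 2: dP = 32 * 0.001 * 38539e-6 * 0.244 / (178e-6)^2
Step 3: dP = 9497.30 Pa
Step 4: Convert to kPa: dP = 9.5 kPa


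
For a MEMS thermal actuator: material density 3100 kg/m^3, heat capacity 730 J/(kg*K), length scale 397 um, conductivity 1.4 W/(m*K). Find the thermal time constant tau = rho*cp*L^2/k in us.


Step 1: Convert L to m: L = 397e-6 m
Step 2: L^2 = (397e-6)^2 = 1.57609e-07 m^2
Step 3: tau = 3100 * 730 * 1.57609e-07 / 1.4 = 2.5476369071e-01 s
Step 4: Convert to microseconds (multiply by 1e6).
tau = 254763.691 us


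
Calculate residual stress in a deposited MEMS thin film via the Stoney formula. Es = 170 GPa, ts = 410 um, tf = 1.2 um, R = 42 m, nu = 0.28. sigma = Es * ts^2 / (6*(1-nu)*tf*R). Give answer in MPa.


Step 1: Compute numerator: Es * ts^2 = 170 * 410^2 = 28577000 (GPa*um^2)
Step 2: Compute denominator (R in um): 6*(1-nu)*tf*R = 6*0.72*1.2*42e6 = 217728000.0 (um^2)
Step 3: sigma (GPa) = 28577000 / 217728000.0 = 1.31251e-01 GPa
Step 4: Convert to MPa (x1000): sigma = 131.3 MPa


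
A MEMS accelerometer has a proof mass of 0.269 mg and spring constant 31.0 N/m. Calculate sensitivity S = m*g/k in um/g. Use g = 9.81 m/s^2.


Step 1: Convert mass: m = 0.269 mg = 2.69e-07 kg
Step 2: S = m * g / k = 2.69e-07 * 9.81 / 31.0
Step 3: S = 8.51e-08 m/g
Step 4: Convert to um/g: S = 0.085 um/g


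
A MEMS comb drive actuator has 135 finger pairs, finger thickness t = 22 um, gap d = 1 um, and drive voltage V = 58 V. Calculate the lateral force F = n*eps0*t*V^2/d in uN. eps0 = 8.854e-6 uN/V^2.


Step 1: Parameters: n=135, eps0=8.854e-6 uN/V^2, t=22 um, V=58 V, d=1 um
Step 2: V^2 = 3364
Step 3: F = 135 * 8.854e-6 * 22 * 3364 / 1
F = 88.461 uN


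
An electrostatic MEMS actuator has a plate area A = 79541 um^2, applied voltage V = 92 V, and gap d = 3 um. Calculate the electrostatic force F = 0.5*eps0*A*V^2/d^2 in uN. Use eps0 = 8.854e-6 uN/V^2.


Step 1: Identify parameters.
eps0 = 8.854e-6 uN/V^2, A = 79541 um^2, V = 92 V, d = 3 um
Step 2: Compute V^2 = 92^2 = 8464
Step 3: Compute d^2 = 3^2 = 9
Step 4: F = 0.5 * 8.854e-6 * 79541 * 8464 / 9
F = 331.157 uN


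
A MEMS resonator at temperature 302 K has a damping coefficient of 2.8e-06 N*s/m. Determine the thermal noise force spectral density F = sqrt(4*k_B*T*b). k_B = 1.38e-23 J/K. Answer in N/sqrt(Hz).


Step 1: Compute 4 * k_B * T * b
= 4 * 1.38e-23 * 302 * 2.8e-06
= 4.6677e-26 N^2/Hz
Step 2: F_noise = sqrt(4.6677e-26)
F_noise = 2.16e-13 N/sqrt(Hz)


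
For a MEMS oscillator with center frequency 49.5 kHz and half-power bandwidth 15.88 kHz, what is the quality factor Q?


Step 1: Q = f0 / bandwidth
Step 2: Q = 49.5 / 15.88
Q = 3.1


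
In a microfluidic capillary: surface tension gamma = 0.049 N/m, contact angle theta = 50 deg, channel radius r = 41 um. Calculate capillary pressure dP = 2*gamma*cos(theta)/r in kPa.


Step 1: cos(50 deg) = 0.6428
Step 2: Convert r to m: r = 41e-6 m
Step 3: dP = 2 * 0.049 * 0.6428 / 41e-6 = 1536.4 Pa
Step 4: Convert Pa to kPa (divide by 1000).
dP = 1.54 kPa


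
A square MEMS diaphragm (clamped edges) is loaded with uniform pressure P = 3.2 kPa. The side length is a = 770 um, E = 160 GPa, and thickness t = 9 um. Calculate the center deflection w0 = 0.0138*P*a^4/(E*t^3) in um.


Step 1: Convert pressure to compatible units (E is in GPa, so P in GPa).
P = 3.2 kPa = 3.2e-6 GPa
Step 2: Compute numerator: 0.0138 * P * a^4.
a^4 = 770^4 = 351530410000
numerator = 0.0138 * 3.2e-6 * 351530410000 = 1.55236e+04
Step 3: Compute denominator: E * t^3 = 160 * 9^3 = 116640
Step 4: w0 = numerator / denominator = 1.55236e+04 / 116640 = 0.1331 um
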